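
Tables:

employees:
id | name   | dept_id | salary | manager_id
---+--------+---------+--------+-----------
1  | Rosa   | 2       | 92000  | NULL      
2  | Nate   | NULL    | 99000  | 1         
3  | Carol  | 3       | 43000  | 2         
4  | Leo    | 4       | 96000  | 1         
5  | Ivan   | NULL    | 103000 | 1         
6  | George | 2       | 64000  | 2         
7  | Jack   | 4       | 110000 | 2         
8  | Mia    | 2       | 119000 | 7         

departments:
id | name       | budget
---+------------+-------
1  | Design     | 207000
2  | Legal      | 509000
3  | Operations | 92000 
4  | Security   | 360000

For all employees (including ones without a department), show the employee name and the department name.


LEFT JOIN keeps every row from employees (the left table); where dept_id has no match in departments, the department columns become NULL. Walk through each employee:
  - employee 1 (Rosa): dept_id=2 -> matches Legal
  - employee 2 (Nate): dept_id=NULL, no match -> kept with NULL
  - employee 3 (Carol): dept_id=3 -> matches Operations
  - employee 4 (Leo): dept_id=4 -> matches Security
  - employee 5 (Ivan): dept_id=NULL, no match -> kept with NULL
  - employee 6 (George): dept_id=2 -> matches Legal
  - employee 7 (Jack): dept_id=4 -> matches Security
  - employee 8 (Mia): dept_id=2 -> matches Legal
All 8 rows appear; 2 have NULL department.

SQL:
SELECT a.name, b.name AS department
FROM employees a
LEFT JOIN departments b ON a.dept_id = b.id

Result:
name   | department
-------+-----------
Rosa   | Legal     
Nate   | NULL      
Carol  | Operations
Leo    | Security  
Ivan   | NULL      
George | Legal     
Jack   | Security  
Mia    | Legal     


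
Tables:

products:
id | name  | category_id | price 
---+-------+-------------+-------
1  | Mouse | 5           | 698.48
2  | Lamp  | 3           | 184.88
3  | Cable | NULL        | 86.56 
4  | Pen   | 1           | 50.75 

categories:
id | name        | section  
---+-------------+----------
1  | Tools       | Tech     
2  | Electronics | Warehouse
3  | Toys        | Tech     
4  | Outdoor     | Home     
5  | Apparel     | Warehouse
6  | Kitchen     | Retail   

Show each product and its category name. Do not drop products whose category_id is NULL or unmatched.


LEFT JOIN keeps every row from products (the left table); where category_id has no match in categories, the category columns become NULL. Walk through each product:
  - product 1 (Mouse): category_id=5 -> matches Apparel
  - product 2 (Lamp): category_id=3 -> matches Toys
  - product 3 (Cable): category_id=NULL, no match -> kept with NULL
  - product 4 (Pen): category_id=1 -> matches Tools
All 4 rows appear; 1 has NULL category.

SQL:
SELECT a.name, b.name AS category
FROM products a
LEFT JOIN categories b ON a.category_id = b.id

Result:
name  | category
------+---------
Mouse | Apparel 
Lamp  | Toys    
Cable | NULL    
Pen   | Tools   


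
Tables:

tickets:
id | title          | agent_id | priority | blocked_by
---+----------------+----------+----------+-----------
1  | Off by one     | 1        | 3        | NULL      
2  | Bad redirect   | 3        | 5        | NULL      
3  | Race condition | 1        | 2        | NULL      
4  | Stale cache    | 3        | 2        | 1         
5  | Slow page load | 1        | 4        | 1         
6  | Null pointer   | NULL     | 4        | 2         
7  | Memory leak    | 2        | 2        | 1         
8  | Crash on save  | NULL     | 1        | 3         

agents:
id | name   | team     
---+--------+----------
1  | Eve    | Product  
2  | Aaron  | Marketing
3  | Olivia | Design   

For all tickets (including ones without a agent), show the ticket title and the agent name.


LEFT JOIN keeps every row from tickets (the left table); where agent_id has no match in agents, the agent columns become NULL. Walk through each ticket:
  - ticket 1 (Off by one): agent_id=1 -> matches Eve
  - ticket 2 (Bad redirect): agent_id=3 -> matches Olivia
  - ticket 3 (Race condition): agent_id=1 -> matches Eve
  - ticket 4 (Stale cache): agent_id=3 -> matches Olivia
  - ticket 5 (Slow page load): agent_id=1 -> matches Eve
  - ticket 6 (Null pointer): agent_id=NULL, no match -> kept with NULL
  - ticket 7 (Memory leak): agent_id=2 -> matches Aaron
  - ticket 8 (Crash on save): agent_id=NULL, no match -> kept with NULL
All 8 rows appear; 2 have NULL agent.

SQL:
SELECT a.title, b.name AS agent
FROM tickets a
LEFT JOIN agents b ON a.agent_id = b.id

Result:
title          | agent 
---------------+-------
Off by one     | Eve   
Bad redirect   | Olivia
Race condition | Eve   
Stale cache    | Olivia
Slow page load | Eve   
Null pointer   | NULL  
Memory leak    | Aaron 
Crash on save  | NULL  


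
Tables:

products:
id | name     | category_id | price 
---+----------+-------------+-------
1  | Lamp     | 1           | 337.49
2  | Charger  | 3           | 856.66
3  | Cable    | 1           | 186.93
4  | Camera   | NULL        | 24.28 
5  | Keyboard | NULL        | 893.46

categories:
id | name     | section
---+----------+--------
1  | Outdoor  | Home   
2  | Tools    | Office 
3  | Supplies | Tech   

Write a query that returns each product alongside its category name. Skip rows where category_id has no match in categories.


INNER JOIN keeps only products rows whose category_id matches an id in categories. Walk through each product:
  - product 1 (Lamp): category_id=1 -> matches Outdoor
  - product 2 (Charger): category_id=3 -> matches Supplies
  - product 3 (Cable): category_id=1 -> matches Outdoor
  - product 4 (Camera): category_id=NULL, no match -> dropped
  - product 5 (Keyboard): category_id=NULL, no match -> dropped
So 2 of 5 rows are dropped.

SQL:
SELECT a.name, b.name AS category
FROM products a
INNER JOIN categories b ON a.category_id = b.id

Result:
name    | category
--------+---------
Lamp    | Outdoor 
Charger | Supplies
Cable   | Outdoor 


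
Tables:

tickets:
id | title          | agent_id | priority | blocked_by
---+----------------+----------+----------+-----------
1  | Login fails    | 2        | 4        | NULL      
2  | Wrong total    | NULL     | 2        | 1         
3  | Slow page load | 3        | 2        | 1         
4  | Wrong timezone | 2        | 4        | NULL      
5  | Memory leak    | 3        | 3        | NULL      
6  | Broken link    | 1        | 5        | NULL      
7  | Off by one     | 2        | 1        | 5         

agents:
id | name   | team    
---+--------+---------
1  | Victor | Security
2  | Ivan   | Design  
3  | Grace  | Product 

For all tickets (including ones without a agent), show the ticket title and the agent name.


LEFT JOIN keeps every row from tickets (the left table); where agent_id has no match in agents, the agent columns become NULL. Walk through each ticket:
  - ticket 1 (Login fails): agent_id=2 -> matches Ivan
  - ticket 2 (Wrong total): agent_id=NULL, no match -> kept with NULL
  - ticket 3 (Slow page load): agent_id=3 -> matches Grace
  - ticket 4 (Wrong timezone): agent_id=2 -> matches Ivan
  - ticket 5 (Memory leak): agent_id=3 -> matches Grace
  - ticket 6 (Broken link): agent_id=1 -> matches Victor
  - ticket 7 (Off by one): agent_id=2 -> matches Ivan
All 7 rows appear; 1 has NULL agent.

SQL:
SELECT a.title, b.name AS agent
FROM tickets a
LEFT JOIN agents b ON a.agent_id = b.id

Result:
title          | agent 
---------------+-------
Login fails    | Ivan  
Wrong total    | NULL  
Slow page load | Grace 
Wrong timezone | Ivan  
Memory leak    | Grace 
Broken link    | Victor
Off by one     | Ivan  


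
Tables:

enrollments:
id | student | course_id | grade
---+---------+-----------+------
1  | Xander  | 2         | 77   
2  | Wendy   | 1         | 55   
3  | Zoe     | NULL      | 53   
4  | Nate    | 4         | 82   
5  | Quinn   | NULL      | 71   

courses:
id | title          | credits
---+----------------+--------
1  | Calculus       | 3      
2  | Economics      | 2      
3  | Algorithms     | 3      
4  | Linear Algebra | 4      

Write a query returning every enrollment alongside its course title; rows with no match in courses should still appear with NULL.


LEFT JOIN keeps every row from enrollments (the left table); where course_id has no match in courses, the course columns become NULL. Walk through each enrollment:
  - enrollment 1 (Xander): course_id=2 -> matches Economics
  - enrollment 2 (Wendy): course_id=1 -> matches Calculus
  - enrollment 3 (Zoe): course_id=NULL, no match -> kept with NULL
  - enrollment 4 (Nate): course_id=4 -> matches Linear Algebra
  - enrollment 5 (Quinn): course_id=NULL, no match -> kept with NULL
All 5 rows appear; 2 have NULL course.

SQL:
SELECT a.student, b.title AS course
FROM enrollments a
LEFT JOIN courses b ON a.course_id = b.id

Result:
student | course        
--------+---------------
Xander  | Economics     
Wendy   | Calculus      
Zoe     | NULL          
Nate    | Linear Algebra
Quinn   | NULL          


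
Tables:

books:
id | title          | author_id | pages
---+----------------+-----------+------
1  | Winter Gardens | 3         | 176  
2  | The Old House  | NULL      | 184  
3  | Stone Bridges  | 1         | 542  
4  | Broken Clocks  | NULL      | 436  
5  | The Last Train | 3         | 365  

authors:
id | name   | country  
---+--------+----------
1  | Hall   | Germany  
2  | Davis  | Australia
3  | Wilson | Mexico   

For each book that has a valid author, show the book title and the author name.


INNER JOIN keeps only books rows whose author_id matches an id in authors. Walk through each book:
  - book 1 (Winter Gardens): author_id=3 -> matches Wilson
  - book 2 (The Old House): author_id=NULL, no match -> dropped
  - book 3 (Stone Bridges): author_id=1 -> matches Hall
  - book 4 (Broken Clocks): author_id=NULL, no match -> dropped
  - book 5 (The Last Train): author_id=3 -> matches Wilson
So 2 of 5 rows are dropped.

SQL:
SELECT a.title, b.name AS author
FROM books a
INNER JOIN authors b ON a.author_id = b.id

Result:
title          | author
---------------+-------
Winter Gardens | Wilson
Stone Bridges  | Hall  
The Last Train | Wilson


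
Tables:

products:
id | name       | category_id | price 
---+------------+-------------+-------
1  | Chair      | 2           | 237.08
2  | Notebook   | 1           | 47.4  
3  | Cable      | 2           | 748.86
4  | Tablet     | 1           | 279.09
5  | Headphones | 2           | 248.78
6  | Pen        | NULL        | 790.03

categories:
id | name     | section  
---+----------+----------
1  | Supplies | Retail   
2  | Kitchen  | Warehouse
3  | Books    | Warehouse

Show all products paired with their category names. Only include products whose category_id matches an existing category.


INNER JOIN keeps only products rows whose category_id matches an id in categories. Walk through each product:
  - product 1 (Chair): category_id=2 -> matches Kitchen
  - product 2 (Notebook): category_id=1 -> matches Supplies
  - product 3 (Cable): category_id=2 -> matches Kitchen
  - product 4 (Tablet): category_id=1 -> matches Supplies
  - product 5 (Headphones): category_id=2 -> matches Kitchen
  - product 6 (Pen): category_id=NULL, no match -> dropped
So 1 of 6 rows is dropped.

SQL:
SELECT a.name, b.name AS category
FROM products a
INNER JOIN categories b ON a.category_id = b.id

Result:
name       | category
-----------+---------
Chair      | Kitchen 
Notebook   | Supplies
Cable      | Kitchen 
Tablet     | Supplies
Headphones | Kitchen 


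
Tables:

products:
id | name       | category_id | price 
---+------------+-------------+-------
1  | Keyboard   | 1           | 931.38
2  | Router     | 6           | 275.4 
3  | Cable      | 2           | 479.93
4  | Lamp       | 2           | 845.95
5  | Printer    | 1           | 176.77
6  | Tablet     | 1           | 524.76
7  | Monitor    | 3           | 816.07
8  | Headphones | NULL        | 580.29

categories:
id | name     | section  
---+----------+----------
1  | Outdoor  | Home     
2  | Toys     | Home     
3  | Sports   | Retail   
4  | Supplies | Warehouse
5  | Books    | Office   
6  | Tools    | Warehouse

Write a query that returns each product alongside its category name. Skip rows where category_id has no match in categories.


INNER JOIN keeps only products rows whose category_id matches an id in categories. Walk through each product:
  - product 1 (Keyboard): category_id=1 -> matches Outdoor
  - product 2 (Router): category_id=6 -> matches Tools
  - product 3 (Cable): category_id=2 -> matches Toys
  - product 4 (Lamp): category_id=2 -> matches Toys
  - product 5 (Printer): category_id=1 -> matches Outdoor
  - product 6 (Tablet): category_id=1 -> matches Outdoor
  - product 7 (Monitor): category_id=3 -> matches Sports
  - product 8 (Headphones): category_id=NULL, no match -> dropped
So 1 of 8 rows is dropped.

SQL:
SELECT a.name, b.name AS category
FROM products a
INNER JOIN categories b ON a.category_id = b.id

Result:
name     | category
---------+---------
Keyboard | Outdoor 
Router   | Tools   
Cable    | Toys    
Lamp     | Toys    
Printer  | Outdoor 
Tablet   | Outdoor 
Monitor  | Sports  


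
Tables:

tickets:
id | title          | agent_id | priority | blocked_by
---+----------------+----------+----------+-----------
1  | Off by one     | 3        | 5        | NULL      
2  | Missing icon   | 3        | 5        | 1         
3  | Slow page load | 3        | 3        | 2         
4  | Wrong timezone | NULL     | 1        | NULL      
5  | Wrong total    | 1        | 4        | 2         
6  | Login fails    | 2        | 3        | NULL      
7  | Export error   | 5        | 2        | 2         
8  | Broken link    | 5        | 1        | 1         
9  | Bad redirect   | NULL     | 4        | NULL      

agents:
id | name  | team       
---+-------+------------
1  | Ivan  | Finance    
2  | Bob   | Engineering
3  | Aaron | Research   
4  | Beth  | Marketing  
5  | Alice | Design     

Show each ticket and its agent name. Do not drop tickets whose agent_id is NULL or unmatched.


LEFT JOIN keeps every row from tickets (the left table); where agent_id has no match in agents, the agent columns become NULL. Walk through each ticket:
  - ticket 1 (Off by one): agent_id=3 -> matches Aaron
  - ticket 2 (Missing icon): agent_id=3 -> matches Aaron
  - ticket 3 (Slow page load): agent_id=3 -> matches Aaron
  - ticket 4 (Wrong timezone): agent_id=NULL, no match -> kept with NULL
  - ticket 5 (Wrong total): agent_id=1 -> matches Ivan
  - ticket 6 (Login fails): agent_id=2 -> matches Bob
  - ticket 7 (Export error): agent_id=5 -> matches Alice
  - ticket 8 (Broken link): agent_id=5 -> matches Alice
  - ticket 9 (Bad redirect): agent_id=NULL, no match -> kept with NULL
All 9 rows appear; 2 have NULL agent.

SQL:
SELECT a.title, b.name AS agent
FROM tickets a
LEFT JOIN agents b ON a.agent_id = b.id

Result:
title          | agent
---------------+------
Off by one     | Aaron
Missing icon   | Aaron
Slow page load | Aaron
Wrong timezone | NULL 
Wrong total    | Ivan 
Login fails    | Bob  
Export error   | Alice
Broken link    | Alice
Bad redirect   | NULL 


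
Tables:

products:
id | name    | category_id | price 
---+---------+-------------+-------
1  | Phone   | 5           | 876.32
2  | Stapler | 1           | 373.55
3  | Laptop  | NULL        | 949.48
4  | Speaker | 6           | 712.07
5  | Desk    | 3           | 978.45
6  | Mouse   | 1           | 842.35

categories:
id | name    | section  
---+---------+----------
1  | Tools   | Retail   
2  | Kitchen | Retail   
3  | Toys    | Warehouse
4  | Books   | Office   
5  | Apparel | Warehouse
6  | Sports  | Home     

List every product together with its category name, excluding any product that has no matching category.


INNER JOIN keeps only products rows whose category_id matches an id in categories. Walk through each product:
  - product 1 (Phone): category_id=5 -> matches Apparel
  - product 2 (Stapler): category_id=1 -> matches Tools
  - product 3 (Laptop): category_id=NULL, no match -> dropped
  - product 4 (Speaker): category_id=6 -> matches Sports
  - product 5 (Desk): category_id=3 -> matches Toys
  - product 6 (Mouse): category_id=1 -> matches Tools
So 1 of 6 rows is dropped.

SQL:
SELECT a.name, b.name AS category
FROM products a
INNER JOIN categories b ON a.category_id = b.id

Result:
name    | category
--------+---------
Phone   | Apparel 
Stapler | Tools   
Speaker | Sports  
Desk    | Toys    
Mouse   | Tools   


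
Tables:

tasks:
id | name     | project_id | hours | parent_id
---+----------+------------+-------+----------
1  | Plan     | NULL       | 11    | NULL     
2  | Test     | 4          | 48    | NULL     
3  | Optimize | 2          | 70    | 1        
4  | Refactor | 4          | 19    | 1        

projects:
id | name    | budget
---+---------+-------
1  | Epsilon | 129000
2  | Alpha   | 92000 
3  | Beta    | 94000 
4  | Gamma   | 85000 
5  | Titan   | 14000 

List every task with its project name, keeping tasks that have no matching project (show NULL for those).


LEFT JOIN keeps every row from tasks (the left table); where project_id has no match in projects, the project columns become NULL. Walk through each task:
  - task 1 (Plan): project_id=NULL, no match -> kept with NULL
  - task 2 (Test): project_id=4 -> matches Gamma
  - task 3 (Optimize): project_id=2 -> matches Alpha
  - task 4 (Refactor): project_id=4 -> matches Gamma
All 4 rows appear; 1 has NULL project.

SQL:
SELECT a.name, b.name AS project
FROM tasks a
LEFT JOIN projects b ON a.project_id = b.id

Result:
name     | project
---------+--------
Plan     | NULL   
Test     | Gamma  
Optimize | Alpha  
Refactor | Gamma  


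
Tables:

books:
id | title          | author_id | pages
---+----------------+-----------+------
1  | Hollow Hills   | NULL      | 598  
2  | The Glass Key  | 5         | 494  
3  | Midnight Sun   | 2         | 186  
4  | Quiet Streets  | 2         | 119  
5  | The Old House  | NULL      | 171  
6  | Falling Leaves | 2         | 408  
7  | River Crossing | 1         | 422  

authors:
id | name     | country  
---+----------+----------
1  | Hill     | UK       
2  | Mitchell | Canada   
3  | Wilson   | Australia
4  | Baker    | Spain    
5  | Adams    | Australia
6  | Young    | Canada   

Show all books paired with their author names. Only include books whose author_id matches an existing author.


INNER JOIN keeps only books rows whose author_id matches an id in authors. Walk through each book:
  - book 1 (Hollow Hills): author_id=NULL, no match -> dropped
  - book 2 (The Glass Key): author_id=5 -> matches Adams
  - book 3 (Midnight Sun): author_id=2 -> matches Mitchell
  - book 4 (Quiet Streets): author_id=2 -> matches Mitchell
  - book 5 (The Old House): author_id=NULL, no match -> dropped
  - book 6 (Falling Leaves): author_id=2 -> matches Mitchell
  - book 7 (River Crossing): author_id=1 -> matches Hill
So 2 of 7 rows are dropped.

SQL:
SELECT a.title, b.name AS author
FROM books a
INNER JOIN authors b ON a.author_id = b.id

Result:
title          | author  
---------------+---------
The Glass Key  | Adams   
Midnight Sun   | Mitchell
Quiet Streets  | Mitchell
Falling Leaves | Mitchell
River Crossing | Hill    


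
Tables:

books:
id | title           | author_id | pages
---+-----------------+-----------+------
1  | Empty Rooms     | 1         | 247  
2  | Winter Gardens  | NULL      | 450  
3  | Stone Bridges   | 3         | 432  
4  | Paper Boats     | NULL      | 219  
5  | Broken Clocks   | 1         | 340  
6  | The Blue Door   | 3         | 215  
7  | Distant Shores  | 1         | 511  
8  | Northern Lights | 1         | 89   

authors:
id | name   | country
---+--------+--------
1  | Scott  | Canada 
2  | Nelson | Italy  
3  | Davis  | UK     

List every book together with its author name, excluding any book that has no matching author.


INNER JOIN keeps only books rows whose author_id matches an id in authors. Walk through each book:
  - book 1 (Empty Rooms): author_id=1 -> matches Scott
  - book 2 (Winter Gardens): author_id=NULL, no match -> dropped
  - book 3 (Stone Bridges): author_id=3 -> matches Davis
  - book 4 (Paper Boats): author_id=NULL, no match -> dropped
  - book 5 (Broken Clocks): author_id=1 -> matches Scott
  - book 6 (The Blue Door): author_id=3 -> matches Davis
  - book 7 (Distant Shores): author_id=1 -> matches Scott
  - book 8 (Northern Lights): author_id=1 -> matches Scott
So 2 of 8 rows are dropped.

SQL:
SELECT a.title, b.name AS author
FROM books a
INNER JOIN authors b ON a.author_id = b.id

Result:
title           | author
----------------+-------
Empty Rooms     | Scott 
Stone Bridges   | Davis 
Broken Clocks   | Scott 
The Blue Door   | Davis 
Distant Shores  | Scott 
Northern Lights | Scott 


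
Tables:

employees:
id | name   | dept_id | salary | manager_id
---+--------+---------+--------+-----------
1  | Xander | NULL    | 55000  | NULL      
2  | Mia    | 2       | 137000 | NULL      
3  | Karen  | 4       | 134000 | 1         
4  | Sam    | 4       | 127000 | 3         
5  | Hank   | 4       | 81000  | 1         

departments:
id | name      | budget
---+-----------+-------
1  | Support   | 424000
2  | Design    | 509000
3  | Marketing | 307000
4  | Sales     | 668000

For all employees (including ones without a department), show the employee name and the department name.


LEFT JOIN keeps every row from employees (the left table); where dept_id has no match in departments, the department columns become NULL. Walk through each employee:
  - employee 1 (Xander): dept_id=NULL, no match -> kept with NULL
  - employee 2 (Mia): dept_id=2 -> matches Design
  - employee 3 (Karen): dept_id=4 -> matches Sales
  - employee 4 (Sam): dept_id=4 -> matches Sales
  - employee 5 (Hank): dept_id=4 -> matches Sales
All 5 rows appear; 1 has NULL department.

SQL:
SELECT a.name, b.name AS department
FROM employees a
LEFT JOIN departments b ON a.dept_id = b.id

Result:
name   | department
-------+-----------
Xander | NULL      
Mia    | Design    
Karen  | Sales     
Sam    | Sales     
Hank   | Sales     


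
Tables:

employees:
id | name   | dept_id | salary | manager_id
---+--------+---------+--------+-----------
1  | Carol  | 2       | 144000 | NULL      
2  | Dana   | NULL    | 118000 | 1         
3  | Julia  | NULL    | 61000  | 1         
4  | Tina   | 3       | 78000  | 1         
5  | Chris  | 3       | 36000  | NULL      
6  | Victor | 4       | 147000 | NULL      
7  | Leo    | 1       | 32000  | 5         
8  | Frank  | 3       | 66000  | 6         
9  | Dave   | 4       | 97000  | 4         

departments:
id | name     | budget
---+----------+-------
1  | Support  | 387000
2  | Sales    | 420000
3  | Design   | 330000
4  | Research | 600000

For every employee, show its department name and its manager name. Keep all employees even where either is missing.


Two LEFT JOINs from the same base table employees: one to departments via dept_id, one to employees itself via manager_id. Both are LEFT so every employee is preserved.
Match against departments:
  - employee 1 (Carol): dept_id=2 -> matches Sales
  - employee 2 (Dana): dept_id=NULL, no match -> kept with NULL
  - employee 3 (Julia): dept_id=NULL, no match -> kept with NULL
  - employee 4 (Tina): dept_id=3 -> matches Design
  - employee 5 (Chris): dept_id=3 -> matches Design
  - employee 6 (Victor): dept_id=4 -> matches Research
  - employee 7 (Leo): dept_id=1 -> matches Support
  - employee 8 (Frank): dept_id=3 -> matches Design
  - employee 9 (Dave): dept_id=4 -> matches Research
Match against employees (self):
  - employee 1 (Carol): manager_id=NULL -> NULL
  - employee 2 (Dana): manager_id=1 -> Carol
  - employee 3 (Julia): manager_id=1 -> Carol
  - employee 4 (Tina): manager_id=1 -> Carol
  - employee 5 (Chris): manager_id=NULL -> NULL
  - employee 6 (Victor): manager_id=NULL -> NULL
  - employee 7 (Leo): manager_id=5 -> Chris
  - employee 8 (Frank): manager_id=6 -> Victor
  - employee 9 (Dave): manager_id=4 -> Tina

SQL:
SELECT a.name, b.name AS department, c.name AS manager
FROM employees a
LEFT JOIN departments b ON a.dept_id = b.id
LEFT JOIN employees c ON a.manager_id = c.id

Result:
name   | department | manager
-------+------------+--------
Carol  | Sales      | NULL   
Dana   | NULL       | Carol  
Julia  | NULL       | Carol  
Tina   | Design     | Carol  
Chris  | Design     | NULL   
Victor | Research   | NULL   
Leo    | Support    | Chris  
Frank  | Design     | Victor 
Dave   | Research   | Tina   


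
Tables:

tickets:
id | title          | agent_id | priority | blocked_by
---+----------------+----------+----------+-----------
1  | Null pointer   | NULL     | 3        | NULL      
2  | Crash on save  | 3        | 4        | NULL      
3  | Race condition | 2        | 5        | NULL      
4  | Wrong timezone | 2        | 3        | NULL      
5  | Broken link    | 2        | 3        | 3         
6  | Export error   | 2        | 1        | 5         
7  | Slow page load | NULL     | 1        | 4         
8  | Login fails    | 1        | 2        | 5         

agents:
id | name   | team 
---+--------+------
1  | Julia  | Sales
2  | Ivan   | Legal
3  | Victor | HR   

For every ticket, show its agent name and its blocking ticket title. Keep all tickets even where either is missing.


Two LEFT JOINs from the same base table tickets: one to agents via agent_id, one to tickets itself via blocked_by. Both are LEFT so every ticket is preserved.
Match against agents:
  - ticket 1 (Null pointer): agent_id=NULL, no match -> kept with NULL
  - ticket 2 (Crash on save): agent_id=3 -> matches Victor
  - ticket 3 (Race condition): agent_id=2 -> matches Ivan
  - ticket 4 (Wrong timezone): agent_id=2 -> matches Ivan
  - ticket 5 (Broken link): agent_id=2 -> matches Ivan
  - ticket 6 (Export error): agent_id=2 -> matches Ivan
  - ticket 7 (Slow page load): agent_id=NULL, no match -> kept with NULL
  - ticket 8 (Login fails): agent_id=1 -> matches Julia
Match against tickets (self):
  - ticket 1 (Null pointer): blocked_by=NULL -> NULL
  - ticket 2 (Crash on save): blocked_by=NULL -> NULL
  - ticket 3 (Race condition): blocked_by=NULL -> NULL
  - ticket 4 (Wrong timezone): blocked_by=NULL -> NULL
  - ticket 5 (Broken link): blocked_by=3 -> Race condition
  - ticket 6 (Export error): blocked_by=5 -> Broken link
  - ticket 7 (Slow page load): blocked_by=4 -> Wrong timezone
  - ticket 8 (Login fails): blocked_by=5 -> Broken link

SQL:
SELECT a.title, b.name AS agent, c.title AS blocked_by
FROM tickets a
LEFT JOIN agents b ON a.agent_id = b.id
LEFT JOIN tickets c ON a.blocked_by = c.id

Result:
title          | agent  | blocked_by    
---------------+--------+---------------
Null pointer   | NULL   | NULL          
Crash on save  | Victor | NULL          
Race condition | Ivan   | NULL          
Wrong timezone | Ivan   | NULL          
Broken link    | Ivan   | Race condition
Export error   | Ivan   | Broken link   
Slow page load | NULL   | Wrong timezone
Login fails    | Julia  | Broken link   


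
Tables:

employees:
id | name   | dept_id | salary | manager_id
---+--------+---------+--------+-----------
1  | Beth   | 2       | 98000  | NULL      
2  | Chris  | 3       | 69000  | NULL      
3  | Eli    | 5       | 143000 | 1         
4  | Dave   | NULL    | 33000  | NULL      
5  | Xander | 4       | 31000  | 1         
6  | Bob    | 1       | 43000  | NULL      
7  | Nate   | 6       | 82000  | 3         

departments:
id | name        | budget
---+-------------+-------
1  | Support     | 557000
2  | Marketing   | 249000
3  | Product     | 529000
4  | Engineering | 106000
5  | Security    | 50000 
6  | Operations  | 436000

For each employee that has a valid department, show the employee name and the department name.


INNER JOIN keeps only employees rows whose dept_id matches an id in departments. Walk through each employee:
  - employee 1 (Beth): dept_id=2 -> matches Marketing
  - employee 2 (Chris): dept_id=3 -> matches Product
  - employee 3 (Eli): dept_id=5 -> matches Security
  - employee 4 (Dave): dept_id=NULL, no match -> dropped
  - employee 5 (Xander): dept_id=4 -> matches Engineering
  - employee 6 (Bob): dept_id=1 -> matches Support
  - employee 7 (Nate): dept_id=6 -> matches Operations
So 1 of 7 rows is dropped.

SQL:
SELECT a.name, b.name AS department
FROM employees a
INNER JOIN departments b ON a.dept_id = b.id

Result:
name   | department 
-------+------------
Beth   | Marketing  
Chris  | Product    
Eli    | Security   
Xander | Engineering
Bob    | Support    
Nate   | Operations 


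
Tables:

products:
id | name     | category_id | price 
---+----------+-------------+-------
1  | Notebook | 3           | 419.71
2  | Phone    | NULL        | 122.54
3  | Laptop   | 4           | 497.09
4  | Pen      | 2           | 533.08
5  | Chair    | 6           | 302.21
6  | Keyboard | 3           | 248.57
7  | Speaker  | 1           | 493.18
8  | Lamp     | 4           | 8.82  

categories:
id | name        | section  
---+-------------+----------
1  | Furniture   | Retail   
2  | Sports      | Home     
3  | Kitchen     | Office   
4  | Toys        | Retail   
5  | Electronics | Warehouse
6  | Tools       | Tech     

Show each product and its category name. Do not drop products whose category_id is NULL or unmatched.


LEFT JOIN keeps every row from products (the left table); where category_id has no match in categories, the category columns become NULL. Walk through each product:
  - product 1 (Notebook): category_id=3 -> matches Kitchen
  - product 2 (Phone): category_id=NULL, no match -> kept with NULL
  - product 3 (Laptop): category_id=4 -> matches Toys
  - product 4 (Pen): category_id=2 -> matches Sports
  - product 5 (Chair): category_id=6 -> matches Tools
  - product 6 (Keyboard): category_id=3 -> matches Kitchen
  - product 7 (Speaker): category_id=1 -> matches Furniture
  - product 8 (Lamp): category_id=4 -> matches Toys
All 8 rows appear; 1 has NULL category.

SQL:
SELECT a.name, b.name AS category
FROM products a
LEFT JOIN categories b ON a.category_id = b.id

Result:
name     | category 
---------+----------
Notebook | Kitchen  
Phone    | NULL     
Laptop   | Toys     
Pen      | Sports   
Chair    | Tools    
Keyboard | Kitchen  
Speaker  | Furniture
Lamp     | Toys     


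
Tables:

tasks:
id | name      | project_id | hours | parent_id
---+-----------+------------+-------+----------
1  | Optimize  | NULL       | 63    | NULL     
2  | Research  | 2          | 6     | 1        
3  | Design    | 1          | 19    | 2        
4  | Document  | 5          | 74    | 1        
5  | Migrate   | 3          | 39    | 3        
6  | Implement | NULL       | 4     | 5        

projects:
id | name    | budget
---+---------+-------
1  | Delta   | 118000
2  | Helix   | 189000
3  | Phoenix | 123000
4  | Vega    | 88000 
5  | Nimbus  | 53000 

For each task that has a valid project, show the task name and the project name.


INNER JOIN keeps only tasks rows whose project_id matches an id in projects. Walk through each task:
  - task 1 (Optimize): project_id=NULL, no match -> dropped
  - task 2 (Research): project_id=2 -> matches Helix
  - task 3 (Design): project_id=1 -> matches Delta
  - task 4 (Document): project_id=5 -> matches Nimbus
  - task 5 (Migrate): project_id=3 -> matches Phoenix
  - task 6 (Implement): project_id=NULL, no match -> dropped
So 2 of 6 rows are dropped.

SQL:
SELECT a.name, b.name AS project
FROM tasks a
INNER JOIN projects b ON a.project_id = b.id

Result:
name     | project
---------+--------
Research | Helix  
Design   | Delta  
Document | Nimbus 
Migrate  | Phoenix


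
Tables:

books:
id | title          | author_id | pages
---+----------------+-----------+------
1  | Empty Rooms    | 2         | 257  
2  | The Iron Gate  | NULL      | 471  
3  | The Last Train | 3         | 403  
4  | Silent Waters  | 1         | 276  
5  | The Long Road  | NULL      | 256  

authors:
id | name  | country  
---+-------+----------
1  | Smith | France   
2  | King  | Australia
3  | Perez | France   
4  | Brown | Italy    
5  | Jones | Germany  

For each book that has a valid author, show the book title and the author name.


INNER JOIN keeps only books rows whose author_id matches an id in authors. Walk through each book:
  - book 1 (Empty Rooms): author_id=2 -> matches King
  - book 2 (The Iron Gate): author_id=NULL, no match -> dropped
  - book 3 (The Last Train): author_id=3 -> matches Perez
  - book 4 (Silent Waters): author_id=1 -> matches Smith
  - book 5 (The Long Road): author_id=NULL, no match -> dropped
So 2 of 5 rows are dropped.

SQL:
SELECT a.title, b.name AS author
FROM books a
INNER JOIN authors b ON a.author_id = b.id

Result:
title          | author
---------------+-------
Empty Rooms    | King  
The Last Train | Perez 
Silent Waters  | Smith 


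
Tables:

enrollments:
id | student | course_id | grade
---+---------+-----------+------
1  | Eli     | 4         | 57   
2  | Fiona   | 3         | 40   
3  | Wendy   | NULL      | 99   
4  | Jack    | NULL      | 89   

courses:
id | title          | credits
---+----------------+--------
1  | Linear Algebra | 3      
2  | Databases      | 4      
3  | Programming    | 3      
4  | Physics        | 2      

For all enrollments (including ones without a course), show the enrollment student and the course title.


LEFT JOIN keeps every row from enrollments (the left table); where course_id has no match in courses, the course columns become NULL. Walk through each enrollment:
  - enrollment 1 (Eli): course_id=4 -> matches Physics
  - enrollment 2 (Fiona): course_id=3 -> matches Programming
  - enrollment 3 (Wendy): course_id=NULL, no match -> kept with NULL
  - enrollment 4 (Jack): course_id=NULL, no match -> kept with NULL
All 4 rows appear; 2 have NULL course.

SQL:
SELECT a.student, b.title AS course
FROM enrollments a
LEFT JOIN courses b ON a.course_id = b.id

Result:
student | course     
--------+------------
Eli     | Physics    
Fiona   | Programming
Wendy   | NULL       
Jack    | NULL       


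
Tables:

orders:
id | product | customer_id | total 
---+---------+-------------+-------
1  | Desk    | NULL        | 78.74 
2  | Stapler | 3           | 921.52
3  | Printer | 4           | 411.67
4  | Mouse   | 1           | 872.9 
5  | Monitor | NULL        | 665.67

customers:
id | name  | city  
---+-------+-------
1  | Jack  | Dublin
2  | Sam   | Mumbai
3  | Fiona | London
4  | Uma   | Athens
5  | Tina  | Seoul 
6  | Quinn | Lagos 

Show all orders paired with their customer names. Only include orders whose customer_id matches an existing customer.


INNER JOIN keeps only orders rows whose customer_id matches an id in customers. Walk through each order:
  - order 1 (Desk): customer_id=NULL, no match -> dropped
  - order 2 (Stapler): customer_id=3 -> matches Fiona
  - order 3 (Printer): customer_id=4 -> matches Uma
  - order 4 (Mouse): customer_id=1 -> matches Jack
  - order 5 (Monitor): customer_id=NULL, no match -> dropped
So 2 of 5 rows are dropped.

SQL:
SELECT a.product, b.name AS customer
FROM orders a
INNER JOIN customers b ON a.customer_id = b.id

Result:
product | customer
--------+---------
Stapler | Fiona   
Printer | Uma     
Mouse   | Jack    


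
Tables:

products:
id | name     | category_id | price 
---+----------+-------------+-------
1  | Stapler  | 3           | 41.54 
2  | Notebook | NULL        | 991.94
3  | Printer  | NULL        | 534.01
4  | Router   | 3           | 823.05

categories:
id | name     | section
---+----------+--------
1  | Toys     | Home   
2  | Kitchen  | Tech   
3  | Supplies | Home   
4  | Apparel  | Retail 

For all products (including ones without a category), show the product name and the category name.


LEFT JOIN keeps every row from products (the left table); where category_id has no match in categories, the category columns become NULL. Walk through each product:
  - product 1 (Stapler): category_id=3 -> matches Supplies
  - product 2 (Notebook): category_id=NULL, no match -> kept with NULL
  - product 3 (Printer): category_id=NULL, no match -> kept with NULL
  - product 4 (Router): category_id=3 -> matches Supplies
All 4 rows appear; 2 have NULL category.

SQL:
SELECT a.name, b.name AS category
FROM products a
LEFT JOIN categories b ON a.category_id = b.id

Result:
name     | category
---------+---------
Stapler  | Supplies
Notebook | NULL    
Printer  | NULL    
Router   | Supplies


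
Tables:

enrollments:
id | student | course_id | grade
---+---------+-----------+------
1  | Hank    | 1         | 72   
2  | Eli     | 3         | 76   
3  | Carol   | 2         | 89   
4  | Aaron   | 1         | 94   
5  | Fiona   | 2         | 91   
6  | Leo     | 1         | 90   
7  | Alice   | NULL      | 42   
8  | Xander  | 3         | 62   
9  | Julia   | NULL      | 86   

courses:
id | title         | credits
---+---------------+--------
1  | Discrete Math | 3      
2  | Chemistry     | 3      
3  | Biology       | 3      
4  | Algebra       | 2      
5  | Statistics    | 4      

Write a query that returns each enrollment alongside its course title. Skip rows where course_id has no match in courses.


INNER JOIN keeps only enrollments rows whose course_id matches an id in courses. Walk through each enrollment:
  - enrollment 1 (Hank): course_id=1 -> matches Discrete Math
  - enrollment 2 (Eli): course_id=3 -> matches Biology
  - enrollment 3 (Carol): course_id=2 -> matches Chemistry
  - enrollment 4 (Aaron): course_id=1 -> matches Discrete Math
  - enrollment 5 (Fiona): course_id=2 -> matches Chemistry
  - enrollment 6 (Leo): course_id=1 -> matches Discrete Math
  - enrollment 7 (Alice): course_id=NULL, no match -> dropped
  - enrollment 8 (Xander): course_id=3 -> matches Biology
  - enrollment 9 (Julia): course_id=NULL, no match -> dropped
So 2 of 9 rows are dropped.

SQL:
SELECT a.student, b.title AS course
FROM enrollments a
INNER JOIN courses b ON a.course_id = b.id

Result:
student | course       
--------+--------------
Hank    | Discrete Math
Eli     | Biology      
Carol   | Chemistry    
Aaron   | Discrete Math
Fiona   | Chemistry    
Leo     | Discrete Math
Xander  | Biology      


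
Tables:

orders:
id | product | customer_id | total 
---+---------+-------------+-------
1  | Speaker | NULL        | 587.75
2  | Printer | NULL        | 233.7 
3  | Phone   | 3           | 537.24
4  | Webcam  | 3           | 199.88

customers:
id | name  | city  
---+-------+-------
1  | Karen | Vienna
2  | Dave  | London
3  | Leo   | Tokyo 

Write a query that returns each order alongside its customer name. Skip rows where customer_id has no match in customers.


INNER JOIN keeps only orders rows whose customer_id matches an id in customers. Walk through each order:
  - order 1 (Speaker): customer_id=NULL, no match -> dropped
  - order 2 (Printer): customer_id=NULL, no match -> dropped
  - order 3 (Phone): customer_id=3 -> matches Leo
  - order 4 (Webcam): customer_id=3 -> matches Leo
So 2 of 4 rows are dropped.

SQL:
SELECT a.product, b.name AS customer
FROM orders a
INNER JOIN customers b ON a.customer_id = b.id

Result:
product | customer
--------+---------
Phone   | Leo     
Webcam  | Leo     


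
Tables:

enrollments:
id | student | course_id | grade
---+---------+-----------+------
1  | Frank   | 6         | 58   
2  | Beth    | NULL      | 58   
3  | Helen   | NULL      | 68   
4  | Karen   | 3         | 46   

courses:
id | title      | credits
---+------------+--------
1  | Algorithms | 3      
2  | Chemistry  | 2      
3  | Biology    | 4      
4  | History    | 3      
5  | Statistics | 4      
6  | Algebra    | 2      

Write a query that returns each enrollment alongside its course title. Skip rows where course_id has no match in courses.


INNER JOIN keeps only enrollments rows whose course_id matches an id in courses. Walk through each enrollment:
  - enrollment 1 (Frank): course_id=6 -> matches Algebra
  - enrollment 2 (Beth): course_id=NULL, no match -> dropped
  - enrollment 3 (Helen): course_id=NULL, no match -> dropped
  - enrollment 4 (Karen): course_id=3 -> matches Biology
So 2 of 4 rows are dropped.

SQL:
SELECT a.student, b.title AS course
FROM enrollments a
INNER JOIN courses b ON a.course_id = b.id

Result:
student | course 
--------+--------
Frank   | Algebra
Karen   | Biology


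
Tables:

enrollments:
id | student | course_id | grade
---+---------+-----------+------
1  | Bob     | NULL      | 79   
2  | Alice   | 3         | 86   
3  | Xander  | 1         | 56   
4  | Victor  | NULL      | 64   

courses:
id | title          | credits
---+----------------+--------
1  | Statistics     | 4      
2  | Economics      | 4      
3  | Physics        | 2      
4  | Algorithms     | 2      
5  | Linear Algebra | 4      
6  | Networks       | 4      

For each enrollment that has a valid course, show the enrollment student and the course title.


INNER JOIN keeps only enrollments rows whose course_id matches an id in courses. Walk through each enrollment:
  - enrollment 1 (Bob): course_id=NULL, no match -> dropped
  - enrollment 2 (Alice): course_id=3 -> matches Physics
  - enrollment 3 (Xander): course_id=1 -> matches Statistics
  - enrollment 4 (Victor): course_id=NULL, no match -> dropped
So 2 of 4 rows are dropped.

SQL:
SELECT a.student, b.title AS course
FROM enrollments a
INNER JOIN courses b ON a.course_id = b.id

Result:
student | course    
--------+-----------
Alice   | Physics   
Xander  | Statistics
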